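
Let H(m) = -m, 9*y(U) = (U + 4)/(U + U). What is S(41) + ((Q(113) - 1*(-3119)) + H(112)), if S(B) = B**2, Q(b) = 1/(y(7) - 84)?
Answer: 49566098/10573 ≈ 4688.0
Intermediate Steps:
y(U) = (4 + U)/(18*U) (y(U) = ((U + 4)/(U + U))/9 = ((4 + U)/((2*U)))/9 = ((4 + U)*(1/(2*U)))/9 = ((4 + U)/(2*U))/9 = (4 + U)/(18*U))
Q(b) = -126/10573 (Q(b) = 1/((1/18)*(4 + 7)/7 - 84) = 1/((1/18)*(1/7)*11 - 84) = 1/(11/126 - 84) = 1/(-10573/126) = -126/10573)
S(41) + ((Q(113) - 1*(-3119)) + H(112)) = 41**2 + ((-126/10573 - 1*(-3119)) - 1*112) = 1681 + ((-126/10573 + 3119) - 112) = 1681 + (32977061/10573 - 112) = 1681 + 31792885/10573 = 49566098/10573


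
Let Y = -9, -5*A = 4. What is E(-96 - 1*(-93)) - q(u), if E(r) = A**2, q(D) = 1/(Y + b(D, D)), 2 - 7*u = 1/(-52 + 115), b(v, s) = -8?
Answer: 297/425 ≈ 0.69882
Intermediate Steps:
A = -4/5 (A = -1/5*4 = -4/5 ≈ -0.80000)
u = 125/441 (u = 2/7 - 1/(7*(-52 + 115)) = 2/7 - 1/7/63 = 2/7 - 1/7*1/63 = 2/7 - 1/441 = 125/441 ≈ 0.28345)
q(D) = -1/17 (q(D) = 1/(-9 - 8) = 1/(-17) = -1/17)
E(r) = 16/25 (E(r) = (-4/5)**2 = 16/25)
E(-96 - 1*(-93)) - q(u) = 16/25 - 1*(-1/17) = 16/25 + 1/17 = 297/425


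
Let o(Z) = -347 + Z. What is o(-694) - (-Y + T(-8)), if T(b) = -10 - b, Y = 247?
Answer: -792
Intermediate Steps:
o(-694) - (-Y + T(-8)) = (-347 - 694) - (-1*247 + (-10 - 1*(-8))) = -1041 - (-247 + (-10 + 8)) = -1041 - (-247 - 2) = -1041 - 1*(-249) = -1041 + 249 = -792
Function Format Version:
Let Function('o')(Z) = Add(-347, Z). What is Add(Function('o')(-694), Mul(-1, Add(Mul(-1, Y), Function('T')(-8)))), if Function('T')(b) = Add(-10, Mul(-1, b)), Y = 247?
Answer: -792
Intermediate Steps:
Add(Function('o')(-694), Mul(-1, Add(Mul(-1, Y), Function('T')(-8)))) = Add(Add(-347, -694), Mul(-1, Add(Mul(-1, 247), Add(-10, Mul(-1, -8))))) = Add(-1041, Mul(-1, Add(-247, Add(-10, 8)))) = Add(-1041, Mul(-1, Add(-247, -2))) = Add(-1041, Mul(-1, -249)) = Add(-1041, 249) = -792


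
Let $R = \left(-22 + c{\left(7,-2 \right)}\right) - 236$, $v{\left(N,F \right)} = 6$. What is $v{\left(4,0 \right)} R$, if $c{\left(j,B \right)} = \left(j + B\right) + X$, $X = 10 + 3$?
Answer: $-1440$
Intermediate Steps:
$X = 13$
$c{\left(j,B \right)} = 13 + B + j$ ($c{\left(j,B \right)} = \left(j + B\right) + 13 = \left(B + j\right) + 13 = 13 + B + j$)
$R = -240$ ($R = \left(-22 + \left(13 - 2 + 7\right)\right) - 236 = \left(-22 + 18\right) - 236 = -4 - 236 = -240$)
$v{\left(4,0 \right)} R = 6 \left(-240\right) = -1440$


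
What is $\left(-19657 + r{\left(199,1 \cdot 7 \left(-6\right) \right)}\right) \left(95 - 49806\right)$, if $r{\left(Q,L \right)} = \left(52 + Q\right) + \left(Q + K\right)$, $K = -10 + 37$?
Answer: $953456980$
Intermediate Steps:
$K = 27$
$r{\left(Q,L \right)} = 79 + 2 Q$ ($r{\left(Q,L \right)} = \left(52 + Q\right) + \left(Q + 27\right) = \left(52 + Q\right) + \left(27 + Q\right) = 79 + 2 Q$)
$\left(-19657 + r{\left(199,1 \cdot 7 \left(-6\right) \right)}\right) \left(95 - 49806\right) = \left(-19657 + \left(79 + 2 \cdot 199\right)\right) \left(95 - 49806\right) = \left(-19657 + \left(79 + 398\right)\right) \left(-49711\right) = \left(-19657 + 477\right) \left(-49711\right) = \left(-19180\right) \left(-49711\right) = 953456980$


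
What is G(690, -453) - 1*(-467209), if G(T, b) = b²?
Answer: 672418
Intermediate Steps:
G(690, -453) - 1*(-467209) = (-453)² - 1*(-467209) = 205209 + 467209 = 672418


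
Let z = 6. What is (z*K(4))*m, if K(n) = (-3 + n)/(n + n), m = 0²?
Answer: 0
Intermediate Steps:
m = 0
K(n) = (-3 + n)/(2*n) (K(n) = (-3 + n)/((2*n)) = (-3 + n)*(1/(2*n)) = (-3 + n)/(2*n))
(z*K(4))*m = (6*((½)*(-3 + 4)/4))*0 = (6*((½)*(¼)*1))*0 = (6*(⅛))*0 = (¾)*0 = 0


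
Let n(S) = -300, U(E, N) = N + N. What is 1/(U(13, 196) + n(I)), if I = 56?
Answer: 1/92 ≈ 0.010870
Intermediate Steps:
U(E, N) = 2*N
1/(U(13, 196) + n(I)) = 1/(2*196 - 300) = 1/(392 - 300) = 1/92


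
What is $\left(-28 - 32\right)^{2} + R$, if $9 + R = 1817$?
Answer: $5408$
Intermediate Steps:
$R = 1808$ ($R = -9 + 1817 = 1808$)
$\left(-28 - 32\right)^{2} + R = \left(-28 - 32\right)^{2} + 1808 = \left(-60\right)^{2} + 1808 = 3600 + 1808 = 5408$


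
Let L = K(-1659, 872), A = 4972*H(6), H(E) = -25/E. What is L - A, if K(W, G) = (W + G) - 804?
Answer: 57377/3 ≈ 19126.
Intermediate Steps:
K(W, G) = -804 + G + W (K(W, G) = (G + W) - 804 = -804 + G + W)
A = -62150/3 (A = 4972*(-25/6) = -62150/3 ≈ -20717.)
L = -1591 (L = -804 + 872 - 1659 = -1591)
L - A = -1591 - 1*(-62150/3) = -1591 + 62150/3 = 57377/3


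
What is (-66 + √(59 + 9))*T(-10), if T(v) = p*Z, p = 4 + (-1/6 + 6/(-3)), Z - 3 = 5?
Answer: -968 + 88*√17/3 ≈ -847.06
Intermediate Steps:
Z = 8 (Z = 3 + 5 = 8)
p = 11/6 (p = 4 + (-1*⅙ + 6*(-⅓)) = 4 + (-⅙ - 2) = 4 - 13/6 = 11/6 ≈ 1.8333)
T(v) = 44/3 (T(v) = (11/6)*8 = 44/3)
(-66 + √(59 + 9))*T(-10) = (-66 + √(59 + 9))*(44/3) = (-66 + √68)*(44/3) = (-66 + 2*√17)*(44/3) = -968 + 88*√17/3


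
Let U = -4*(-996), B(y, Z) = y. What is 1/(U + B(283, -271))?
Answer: 1/4267 ≈ 0.00023436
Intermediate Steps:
U = 3984
1/(U + B(283, -271)) = 1/(3984 + 283) = 1/4267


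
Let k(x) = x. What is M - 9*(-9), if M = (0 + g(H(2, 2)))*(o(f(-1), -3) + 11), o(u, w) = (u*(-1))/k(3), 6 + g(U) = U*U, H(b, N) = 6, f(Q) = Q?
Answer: 421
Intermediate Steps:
g(U) = -6 + U² (g(U) = -6 + U*U = -6 + U²)
o(u, w) = -u/3 (o(u, w) = (u*(-1))/3 = -u*(⅓) = -u/3)
M = 340 (M = (0 + (-6 + 6²))*(-⅓*(-1) + 11) = (0 + (-6 + 36))*(⅓ + 11) = (0 + 30)*(34/3) = 30*(34/3) = 340)
M - 9*(-9) = 340 - 9*(-9) = 340 + 81 = 421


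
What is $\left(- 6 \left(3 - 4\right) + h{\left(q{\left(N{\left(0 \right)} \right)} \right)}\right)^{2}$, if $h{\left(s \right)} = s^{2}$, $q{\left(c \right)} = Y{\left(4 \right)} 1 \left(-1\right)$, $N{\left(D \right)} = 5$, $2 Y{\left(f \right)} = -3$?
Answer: $\frac{1089}{16} \approx 68.063$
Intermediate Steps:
$Y{\left(f \right)} = - \frac{3}{2}$ ($Y{\left(f \right)} = \frac{1}{2} \left(-3\right) = - \frac{3}{2}$)
$q{\left(c \right)} = \frac{3}{2}$ ($q{\left(c \right)} = \left(- \frac{3}{2}\right) 1 \left(-1\right) = \left(- \frac{3}{2}\right) \left(-1\right) = \frac{3}{2}$)
$\left(- 6 \left(3 - 4\right) + h{\left(q{\left(N{\left(0 \right)} \right)} \right)}\right)^{2} = \left(- 6 \left(3 - 4\right) + \left(\frac{3}{2}\right)^{2}\right)^{2} = \left(\left(-6\right) \left(-1\right) + \frac{9}{4}\right)^{2} = \left(6 + \frac{9}{4}\right)^{2} = \left(\frac{33}{4}\right)^{2} = \frac{1089}{16}$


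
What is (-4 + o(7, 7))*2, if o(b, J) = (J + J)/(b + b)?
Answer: -6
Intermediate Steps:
o(b, J) = J/b (o(b, J) = (2*J)/((2*b)) = (2*J)*(1/(2*b)) = J/b)
(-4 + o(7, 7))*2 = (-4 + 7/7)*2 = (-4 + 7*(⅐))*2 = (-4 + 1)*2 = -3*2 = -6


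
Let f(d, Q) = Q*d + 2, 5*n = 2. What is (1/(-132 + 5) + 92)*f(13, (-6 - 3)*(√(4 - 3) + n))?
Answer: -9451547/635 ≈ -14884.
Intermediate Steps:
n = ⅖ (n = (⅕)*2 = ⅖ ≈ 0.40000)
f(d, Q) = 2 + Q*d
(1/(-132 + 5) + 92)*f(13, (-6 - 3)*(√(4 - 3) + n)) = (1/(-132 + 5) + 92)*(2 + ((-6 - 3)*(√(4 - 3) + ⅖))*13) = (1/(-127) + 92)*(2 - 9*(√1 + ⅖)*13) = (-1/127 + 92)*(2 - 9*(1 + ⅖)*13) = 11683*(2 - 9*7/5*13)/127 = 11683*(2 - 63/5*13)/127 = 11683*(2 - 819/5)/127 = (11683/127)*(-809/5) = -9451547/635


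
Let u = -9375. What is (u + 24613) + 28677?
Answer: 43915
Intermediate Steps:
(u + 24613) + 28677 = (-9375 + 24613) + 28677 = 15238 + 28677 = 43915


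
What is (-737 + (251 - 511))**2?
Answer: 994009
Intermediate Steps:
(-737 + (251 - 511))**2 = (-737 - 260)**2 = (-997)**2 = 994009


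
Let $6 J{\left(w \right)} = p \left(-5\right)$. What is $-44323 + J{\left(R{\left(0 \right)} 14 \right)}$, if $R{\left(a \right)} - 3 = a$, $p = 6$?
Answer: $-44328$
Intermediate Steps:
$R{\left(a \right)} = 3 + a$
$J{\left(w \right)} = -5$ ($J{\left(w \right)} = \frac{6 \left(-5\right)}{6} = \frac{1}{6} \left(-30\right) = -5$)
$-44323 + J{\left(R{\left(0 \right)} 14 \right)} = -44323 - 5 = -44328$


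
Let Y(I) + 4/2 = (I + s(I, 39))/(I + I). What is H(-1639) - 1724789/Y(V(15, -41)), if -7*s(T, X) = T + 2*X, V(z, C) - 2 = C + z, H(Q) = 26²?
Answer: 96638884/75 ≈ 1.2885e+6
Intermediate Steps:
H(Q) = 676
V(z, C) = 2 + C + z (V(z, C) = 2 + (C + z) = 2 + C + z)
s(T, X) = -2*X/7 - T/7 (s(T, X) = -(T + 2*X)/7 = -2*X/7 - T/7)
Y(I) = -2 + (-78/7 + 6*I/7)/(2*I) (Y(I) = -2 + (I + (-2/7*39 - I/7))/(I + I) = -2 + (I + (-78/7 - I/7))/((2*I)) = -2 + (-78/7 + 6*I/7)*(1/(2*I)) = -2 + (-78/7 + 6*I/7)/(2*I))
H(-1639) - 1724789/Y(V(15, -41)) = 676 - 1724789*7*(2 - 41 + 15)/(-39 - 11*(2 - 41 + 15)) = 676 - 1724789*(-168/(-39 - 11*(-24))) = 676 - 1724789*(-168/(-39 + 264)) = 676 - 1724789/((⅐)*(-1/24)*225) = 676 - 1724789/(-75/56) = 676 - 1724789*(-56/75) = 676 + 96588184/75 = 96638884/75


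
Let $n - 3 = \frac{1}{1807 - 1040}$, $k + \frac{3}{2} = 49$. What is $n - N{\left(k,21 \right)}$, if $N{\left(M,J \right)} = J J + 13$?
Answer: $- \frac{345916}{767} \approx -451.0$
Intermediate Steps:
$k = \frac{95}{2}$ ($k = - \frac{3}{2} + 49 = \frac{95}{2} \approx 47.5$)
$N{\left(M,J \right)} = 13 + J^{2}$ ($N{\left(M,J \right)} = J^{2} + 13 = 13 + J^{2}$)
$n = \frac{2302}{767}$ ($n = 3 + \frac{1}{1807 - 1040} = 3 + \frac{1}{767} = \frac{2302}{767} \approx 3.0013$)
$n - N{\left(k,21 \right)} = \frac{2302}{767} - \left(13 + 21^{2}\right) = \frac{2302}{767} - \left(13 + 441\right) = \frac{2302}{767} - 454 = - \frac{345916}{767}$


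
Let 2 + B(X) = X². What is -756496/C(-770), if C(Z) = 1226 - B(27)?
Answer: -756496/499 ≈ -1516.0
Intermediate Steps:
B(X) = -2 + X²
C(Z) = 499 (C(Z) = 1226 - (-2 + 27²) = 1226 - (-2 + 729) = 1226 - 1*727 = 1226 - 727 = 499)
-756496/C(-770) = -756496/499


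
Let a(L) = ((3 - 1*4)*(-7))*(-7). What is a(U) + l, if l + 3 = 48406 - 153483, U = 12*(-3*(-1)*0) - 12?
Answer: -105129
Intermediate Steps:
U = -12 (U = 12*(3*0) - 12 = 12*0 - 12 = 0 - 12 = -12)
l = -105080 (l = -3 + (48406 - 153483) = -3 - 105077 = -105080)
a(L) = -49 (a(L) = ((3 - 4)*(-7))*(-7) = -1*(-7)*(-7) = 7*(-7) = -49)
a(U) + l = -49 - 105080 = -105129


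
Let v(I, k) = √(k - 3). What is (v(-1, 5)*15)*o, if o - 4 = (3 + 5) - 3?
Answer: 135*√2 ≈ 190.92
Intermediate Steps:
v(I, k) = √(-3 + k)
o = 9 (o = 4 + ((3 + 5) - 3) = 4 + (8 - 3) = 4 + 5 = 9)
(v(-1, 5)*15)*o = (√(-3 + 5)*15)*9 = (√2*15)*9 = (15*√2)*9 = 135*√2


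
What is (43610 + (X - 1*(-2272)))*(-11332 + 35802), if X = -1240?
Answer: 1092389740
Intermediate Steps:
(43610 + (X - 1*(-2272)))*(-11332 + 35802) = (43610 + (-1240 - 1*(-2272)))*(-11332 + 35802) = (43610 + (-1240 + 2272))*24470 = (43610 + 1032)*24470 = 44642*24470 = 1092389740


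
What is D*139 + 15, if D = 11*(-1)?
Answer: -1514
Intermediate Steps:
D = -11
D*139 + 15 = -11*139 + 15 = -1529 + 15 = -1514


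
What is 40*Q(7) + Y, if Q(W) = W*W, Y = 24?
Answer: 1984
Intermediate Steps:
Q(W) = W²
40*Q(7) + Y = 40*7² + 24 = 40*49 + 24 = 1960 + 24 = 1984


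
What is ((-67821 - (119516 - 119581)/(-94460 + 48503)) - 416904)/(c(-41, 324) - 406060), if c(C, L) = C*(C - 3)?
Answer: 11138253445/9289196496 ≈ 1.1991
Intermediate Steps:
c(C, L) = C*(-3 + C)
((-67821 - (119516 - 119581)/(-94460 + 48503)) - 416904)/(c(-41, 324) - 406060) = ((-67821 - (119516 - 119581)/(-94460 + 48503)) - 416904)/(-41*(-3 - 41) - 406060) = ((-67821 - (-65)/(-45957)) - 416904)/(-41*(-44) - 406060) = ((-67821 - (-65)*(-1)/45957) - 416904)/(1804 - 406060) = ((-67821 - 1*65/45957) - 416904)/(-404256) = ((-67821 - 65/45957) - 416904)*(-1/404256) = (-3116849762/45957 - 416904)*(-1/404256) = -22276506890/45957*(-1/404256) = 11138253445/9289196496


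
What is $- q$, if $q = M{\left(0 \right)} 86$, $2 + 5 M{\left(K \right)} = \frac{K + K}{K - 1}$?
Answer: $\frac{172}{5} \approx 34.4$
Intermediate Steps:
$M{\left(K \right)} = - \frac{2}{5} + \frac{2 K}{5 \left(-1 + K\right)}$ ($M{\left(K \right)} = - \frac{2}{5} + \frac{\left(K + K\right) \frac{1}{K - 1}}{5} = - \frac{2}{5} + \frac{2 K \frac{1}{-1 + K}}{5} = - \frac{2}{5} + \frac{2 K}{5 \left(-1 + K\right)}$)
$q = - \frac{172}{5}$ ($q = \frac{2}{5 \left(-1 + 0\right)} 86 = \frac{2}{5 \left(-1\right)} 86 = \frac{2}{5} \left(-1\right) 86 = \left(- \frac{2}{5}\right) 86 = - \frac{172}{5} \approx -34.4$)
$- q = \left(-1\right) \left(- \frac{172}{5}\right) = \frac{172}{5}$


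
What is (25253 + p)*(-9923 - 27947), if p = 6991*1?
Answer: -1221080280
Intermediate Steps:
p = 6991
(25253 + p)*(-9923 - 27947) = (25253 + 6991)*(-9923 - 27947) = 32244*(-37870) = -1221080280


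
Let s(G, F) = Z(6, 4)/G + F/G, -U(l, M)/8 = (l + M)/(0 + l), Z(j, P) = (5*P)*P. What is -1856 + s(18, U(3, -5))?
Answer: -49984/27 ≈ -1851.3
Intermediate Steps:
Z(j, P) = 5*P²
U(l, M) = -8*(M + l)/l (U(l, M) = -8*(l + M)/(0 + l) = -8*(M + l)/l)
s(G, F) = 80/G + F/G (s(G, F) = (5*4²)/G + F/G = (5*16)/G + F/G = 80/G + F/G)
-1856 + s(18, U(3, -5)) = -1856 + (80 + (-8 - 8*(-5)/3))/18 = -1856 + (80 + (-8 - 8*(-5)*⅓))/18 = -1856 + (80 + (-8 + 40/3))/18 = -1856 + (80 + 16/3)/18 = -1856 + (1/18)*(256/3) = -1856 + 128/27 = -49984/27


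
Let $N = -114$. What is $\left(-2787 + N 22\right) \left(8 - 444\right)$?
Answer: $2308620$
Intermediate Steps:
$\left(-2787 + N 22\right) \left(8 - 444\right) = \left(-2787 - 2508\right) \left(8 - 444\right) = \left(-2787 - 2508\right) \left(-436\right) = \left(-5295\right) \left(-436\right) = 2308620$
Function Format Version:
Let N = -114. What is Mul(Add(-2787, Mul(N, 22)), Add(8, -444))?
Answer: 2308620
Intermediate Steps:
Mul(Add(-2787, Mul(N, 22)), Add(8, -444)) = Mul(Add(-2787, Mul(-114, 22)), Add(8, -444)) = Mul(Add(-2787, -2508), -436) = Mul(-5295, -436) = 2308620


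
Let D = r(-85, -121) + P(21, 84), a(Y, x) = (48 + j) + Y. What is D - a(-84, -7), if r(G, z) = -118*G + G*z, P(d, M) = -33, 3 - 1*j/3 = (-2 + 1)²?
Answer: 20312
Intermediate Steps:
j = 6 (j = 9 - 3*(-2 + 1)² = 9 - 3*(-1)² = 9 - 3*1 = 9 - 3 = 6)
a(Y, x) = 54 + Y (a(Y, x) = (48 + 6) + Y = 54 + Y)
D = 20282 (D = -85*(-118 - 121) - 33 = -85*(-239) - 33 = 20315 - 33 = 20282)
D - a(-84, -7) = 20282 - (54 - 84) = 20282 - 1*(-30) = 20282 + 30 = 20312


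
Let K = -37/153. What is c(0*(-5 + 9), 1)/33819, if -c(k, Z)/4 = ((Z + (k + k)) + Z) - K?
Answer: -1372/5174307 ≈ -0.00026516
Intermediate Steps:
K = -37/153 (K = -37*1/153 = -37/153 ≈ -0.24183)
c(k, Z) = -148/153 - 8*Z - 8*k (c(k, Z) = -4*(((Z + (k + k)) + Z) - 1*(-37/153)) = -4*(((Z + 2*k) + Z) + 37/153) = -4*((2*Z + 2*k) + 37/153) = -4*(37/153 + 2*Z + 2*k) = -148/153 - 8*Z - 8*k)
c(0*(-5 + 9), 1)/33819 = (-148/153 - 8*1 - 0*(-5 + 9))/33819 = (-148/153 - 8 - 0*4)*(1/33819) = (-148/153 - 8 - 8*0)*(1/33819) = (-148/153 - 8 + 0)*(1/33819) = -1372/153*1/33819 = -1372/5174307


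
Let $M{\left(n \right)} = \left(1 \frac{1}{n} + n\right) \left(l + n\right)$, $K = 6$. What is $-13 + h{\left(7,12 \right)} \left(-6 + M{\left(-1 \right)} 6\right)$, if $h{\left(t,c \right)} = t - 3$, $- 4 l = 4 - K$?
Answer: $-13$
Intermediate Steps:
$l = \frac{1}{2}$ ($l = - \frac{4 - 6}{4} = \left(- \frac{1}{4}\right) \left(-2\right) = \frac{1}{2} \approx 0.5$)
$h{\left(t,c \right)} = -3 + t$
$M{\left(n \right)} = \left(\frac{1}{2} + n\right) \left(n + \frac{1}{n}\right)$ ($M{\left(n \right)} = \left(1 \frac{1}{n} + n\right) \left(\frac{1}{2} + n\right) = \left(\frac{1}{n} + n\right) \left(\frac{1}{2} + n\right) = \left(n + \frac{1}{n}\right) \left(\frac{1}{2} + n\right) = \left(\frac{1}{2} + n\right) \left(n + \frac{1}{n}\right)$)
$-13 + h{\left(7,12 \right)} \left(-6 + M{\left(-1 \right)} 6\right) = -13 + \left(-3 + 7\right) \left(-6 + \left(1 + \left(-1\right)^{2} + \frac{1}{2} \left(-1\right) + \frac{1}{2 \left(-1\right)}\right) 6\right) = -13 + 4 \left(-6 + \left(1 + 1 - \frac{1}{2} + \frac{1}{2} \left(-1\right)\right) 6\right) = -13 + 4 \left(-6 + \left(1 + 1 - \frac{1}{2} - \frac{1}{2}\right) 6\right) = -13 + 4 \left(-6 + 1 \cdot 6\right) = -13 + 4 \left(-6 + 6\right) = -13 + 4 \cdot 0 = -13 + 0 = -13$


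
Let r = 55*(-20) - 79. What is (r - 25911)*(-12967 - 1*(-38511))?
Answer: -691986960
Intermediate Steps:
r = -1179 (r = -1100 - 79 = -1179)
(r - 25911)*(-12967 - 1*(-38511)) = (-1179 - 25911)*(-12967 - 1*(-38511)) = -27090*(-12967 + 38511) = -27090*25544 = -691986960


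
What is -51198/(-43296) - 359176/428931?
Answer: 1068254207/3095166096 ≈ 0.34514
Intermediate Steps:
-51198/(-43296) - 359176/428931 = -51198*(-1/43296) - 359176*1/428931 = 8533/7216 - 359176/428931 = 1068254207/3095166096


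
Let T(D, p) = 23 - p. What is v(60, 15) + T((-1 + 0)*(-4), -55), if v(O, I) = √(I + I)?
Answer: 78 + √30 ≈ 83.477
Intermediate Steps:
v(O, I) = √2*√I (v(O, I) = √(2*I) = √2*√I)
v(60, 15) + T((-1 + 0)*(-4), -55) = √2*√15 + (23 - 1*(-55)) = √30 + (23 + 55) = √30 + 78 = 78 + √30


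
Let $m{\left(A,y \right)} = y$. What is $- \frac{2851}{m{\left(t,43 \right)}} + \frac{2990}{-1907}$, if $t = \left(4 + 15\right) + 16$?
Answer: $- \frac{5565427}{82001} \approx -67.87$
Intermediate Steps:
$t = 35$ ($t = 19 + 16 = 35$)
$- \frac{2851}{m{\left(t,43 \right)}} + \frac{2990}{-1907} = - \frac{2851}{43} + \frac{2990}{-1907} = \left(-2851\right) \frac{1}{43} + 2990 \left(- \frac{1}{1907}\right) = - \frac{2851}{43} - \frac{2990}{1907} = - \frac{5565427}{82001}$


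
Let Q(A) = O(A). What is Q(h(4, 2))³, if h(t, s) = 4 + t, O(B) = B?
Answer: 512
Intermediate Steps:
Q(A) = A
Q(h(4, 2))³ = (4 + 4)³ = 8³ = 512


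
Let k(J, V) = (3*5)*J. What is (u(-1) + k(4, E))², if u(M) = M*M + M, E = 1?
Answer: 3600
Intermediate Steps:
u(M) = M + M² (u(M) = M² + M = M + M²)
k(J, V) = 15*J
(u(-1) + k(4, E))² = (-(1 - 1) + 15*4)² = (-1*0 + 60)² = (0 + 60)² = 60² = 3600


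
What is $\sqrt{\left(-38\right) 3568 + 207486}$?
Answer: $\sqrt{71902} \approx 268.15$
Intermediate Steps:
$\sqrt{\left(-38\right) 3568 + 207486} = \sqrt{-135584 + 207486} = \sqrt{71902}$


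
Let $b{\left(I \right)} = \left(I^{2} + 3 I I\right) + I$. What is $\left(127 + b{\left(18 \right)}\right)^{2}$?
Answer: $2076481$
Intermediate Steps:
$b{\left(I \right)} = I + 4 I^{2}$ ($b{\left(I \right)} = \left(I^{2} + 3 I^{2}\right) + I = 4 I^{2} + I = I + 4 I^{2}$)
$\left(127 + b{\left(18 \right)}\right)^{2} = \left(127 + 18 \left(1 + 4 \cdot 18\right)\right)^{2} = \left(127 + 18 \left(1 + 72\right)\right)^{2} = \left(127 + 18 \cdot 73\right)^{2} = \left(127 + 1314\right)^{2} = 1441^{2} = 2076481$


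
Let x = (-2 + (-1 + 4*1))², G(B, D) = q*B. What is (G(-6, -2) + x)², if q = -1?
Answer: 49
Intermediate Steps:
G(B, D) = -B
x = 1 (x = (-2 + (-1 + 4))² = (-2 + 3)² = 1² = 1)
(G(-6, -2) + x)² = (-1*(-6) + 1)² = (6 + 1)² = 7² = 49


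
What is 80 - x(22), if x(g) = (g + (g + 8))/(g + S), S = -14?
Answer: 147/2 ≈ 73.500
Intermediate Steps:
x(g) = (8 + 2*g)/(-14 + g) (x(g) = (g + (g + 8))/(g - 14) = (g + (8 + g))/(-14 + g) = (8 + 2*g)/(-14 + g))
80 - x(22) = 80 - 2*(4 + 22)/(-14 + 22) = 80 - 2*26/8 = 80 - 1*13/2 = 80 - 13/2 = 147/2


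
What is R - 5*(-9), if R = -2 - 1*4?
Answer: 39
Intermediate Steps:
R = -6 (R = -2 - 4 = -6)
R - 5*(-9) = -6 - 5*(-9) = -6 + 45 = 39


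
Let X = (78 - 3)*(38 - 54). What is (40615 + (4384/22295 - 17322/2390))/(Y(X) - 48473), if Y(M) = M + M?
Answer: -216379658952/271077034865 ≈ -0.79822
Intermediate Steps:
X = -1200 (X = 75*(-16) = -1200)
Y(M) = 2*M
(40615 + (4384/22295 - 17322/2390))/(Y(X) - 48473) = (40615 + (4384/22295 - 17322/2390))/(2*(-1200) - 48473) = (40615 + (4384*(1/22295) - 17322*1/2390))/(-2400 - 48473) = (40615 + (4384/22295 - 8661/1195))/(-50873) = (40615 - 37571623/5328505)*(-1/50873) = (216379658952/5328505)*(-1/50873) = -216379658952/271077034865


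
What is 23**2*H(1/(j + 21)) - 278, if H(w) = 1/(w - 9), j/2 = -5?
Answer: -33063/98 ≈ -337.38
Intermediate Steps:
j = -10 (j = 2*(-5) = -10)
H(w) = 1/(-9 + w)
23**2*H(1/(j + 21)) - 278 = 23**2/(-9 + 1/(-10 + 21)) - 278 = 529/(-9 + 1/11) - 278 = 529/(-98/11) - 278 = 529*(-11/98) - 278 = -5819/98 - 278 = -33063/98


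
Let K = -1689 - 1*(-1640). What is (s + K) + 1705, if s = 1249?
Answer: 2905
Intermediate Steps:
K = -49 (K = -1689 + 1640 = -49)
(s + K) + 1705 = (1249 - 49) + 1705 = 1200 + 1705 = 2905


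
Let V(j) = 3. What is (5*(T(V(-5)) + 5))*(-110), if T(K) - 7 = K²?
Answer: -11550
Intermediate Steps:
T(K) = 7 + K²
(5*(T(V(-5)) + 5))*(-110) = (5*((7 + 3²) + 5))*(-110) = (5*((7 + 9) + 5))*(-110) = (5*(16 + 5))*(-110) = (5*21)*(-110) = 105*(-110) = -11550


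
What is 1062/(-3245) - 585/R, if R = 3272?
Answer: -91071/179960 ≈ -0.50606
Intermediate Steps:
1062/(-3245) - 585/R = 1062/(-3245) - 585/3272 = 1062*(-1/3245) - 585*1/3272 = -18/55 - 585/3272 = -91071/179960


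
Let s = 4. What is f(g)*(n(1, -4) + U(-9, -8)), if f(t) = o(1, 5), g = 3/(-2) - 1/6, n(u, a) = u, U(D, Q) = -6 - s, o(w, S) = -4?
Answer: 36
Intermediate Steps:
U(D, Q) = -10 (U(D, Q) = -6 - 1*4 = -6 - 4 = -10)
g = -5/3 (g = 3*(-½) - 1*⅙ = -3/2 - ⅙ = -5/3 ≈ -1.6667)
f(t) = -4
f(g)*(n(1, -4) + U(-9, -8)) = -4*(1 - 10) = -4*(-9) = 36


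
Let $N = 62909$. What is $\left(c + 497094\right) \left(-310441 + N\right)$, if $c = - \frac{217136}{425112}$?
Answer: $- \frac{6538570385319568}{53139} \approx -1.2305 \cdot 10^{11}$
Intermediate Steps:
$c = - \frac{27142}{53139}$ ($c = \left(-217136\right) \frac{1}{425112} = - \frac{27142}{53139} \approx -0.51077$)
$\left(c + 497094\right) \left(-310441 + N\right) = \left(- \frac{27142}{53139} + 497094\right) \left(-310441 + 62909\right) = \frac{26415050924}{53139} \left(-247532\right) = - \frac{6538570385319568}{53139}$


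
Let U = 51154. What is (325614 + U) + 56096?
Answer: 432864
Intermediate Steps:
(325614 + U) + 56096 = (325614 + 51154) + 56096 = 376768 + 56096 = 432864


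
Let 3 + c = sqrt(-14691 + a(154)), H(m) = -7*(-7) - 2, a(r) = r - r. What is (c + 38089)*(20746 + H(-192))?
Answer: 791922198 + 20793*I*sqrt(14691) ≈ 7.9192e+8 + 2.5202e+6*I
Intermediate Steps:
a(r) = 0
H(m) = 47 (H(m) = 49 - 2 = 47)
c = -3 + I*sqrt(14691) (c = -3 + sqrt(-14691 + 0) = -3 + sqrt(-14691) = -3 + I*sqrt(14691) ≈ -3.0 + 121.21*I)
(c + 38089)*(20746 + H(-192)) = ((-3 + I*sqrt(14691)) + 38089)*(20746 + 47) = (38086 + I*sqrt(14691))*20793 = 791922198 + 20793*I*sqrt(14691)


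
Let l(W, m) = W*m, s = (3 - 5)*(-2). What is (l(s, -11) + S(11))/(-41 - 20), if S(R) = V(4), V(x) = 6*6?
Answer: 8/61 ≈ 0.13115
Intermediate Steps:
V(x) = 36
S(R) = 36
s = 4 (s = -2*(-2) = 4)
(l(s, -11) + S(11))/(-41 - 20) = (4*(-11) + 36)/(-41 - 20) = (-44 + 36)/(-61) = -8*(-1/61) = 8/61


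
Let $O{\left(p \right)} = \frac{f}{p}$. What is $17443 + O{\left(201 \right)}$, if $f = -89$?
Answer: $\frac{3505954}{201} \approx 17443.0$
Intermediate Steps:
$O{\left(p \right)} = - \frac{89}{p}$
$17443 + O{\left(201 \right)} = 17443 - \frac{89}{201} = \frac{3505954}{201}$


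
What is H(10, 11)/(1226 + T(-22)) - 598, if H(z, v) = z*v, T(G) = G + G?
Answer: -353363/591 ≈ -597.91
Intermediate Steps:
T(G) = 2*G
H(z, v) = v*z
H(10, 11)/(1226 + T(-22)) - 598 = (11*10)/(1226 + 2*(-22)) - 598 = 110/(1226 - 44) - 598 = 110/1182 - 598 = (1/1182)*110 - 598 = 55/591 - 598 = -353363/591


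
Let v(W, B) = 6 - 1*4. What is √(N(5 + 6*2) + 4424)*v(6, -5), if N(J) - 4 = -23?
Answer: 2*√4405 ≈ 132.74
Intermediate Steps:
v(W, B) = 2 (v(W, B) = 6 - 4 = 2)
N(J) = -19 (N(J) = 4 - 23 = -19)
√(N(5 + 6*2) + 4424)*v(6, -5) = √(-19 + 4424)*2 = √4405*2 = 2*√4405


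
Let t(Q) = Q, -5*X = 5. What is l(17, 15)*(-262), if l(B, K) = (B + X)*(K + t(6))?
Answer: -88032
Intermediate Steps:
X = -1 (X = -1/5*5 = -1)
l(B, K) = (-1 + B)*(6 + K) (l(B, K) = (B - 1)*(K + 6) = (-1 + B)*(6 + K))
l(17, 15)*(-262) = (-6 - 1*15 + 6*17 + 17*15)*(-262) = (-6 - 15 + 102 + 255)*(-262) = 336*(-262) = -88032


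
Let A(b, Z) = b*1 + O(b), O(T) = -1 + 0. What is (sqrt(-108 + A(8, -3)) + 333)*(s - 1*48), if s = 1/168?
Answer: -894993/56 - 8063*I*sqrt(101)/168 ≈ -15982.0 - 482.33*I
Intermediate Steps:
O(T) = -1
A(b, Z) = -1 + b (A(b, Z) = b*1 - 1 = b - 1 = -1 + b)
s = 1/168 ≈ 0.0059524
(sqrt(-108 + A(8, -3)) + 333)*(s - 1*48) = (sqrt(-108 + (-1 + 8)) + 333)*(1/168 - 1*48) = (sqrt(-108 + 7) + 333)*(1/168 - 48) = (sqrt(-101) + 333)*(-8063/168) = (I*sqrt(101) + 333)*(-8063/168) = (333 + I*sqrt(101))*(-8063/168) = -894993/56 - 8063*I*sqrt(101)/168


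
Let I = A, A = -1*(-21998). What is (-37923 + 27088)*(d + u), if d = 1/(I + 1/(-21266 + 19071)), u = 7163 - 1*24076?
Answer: 8848451538076370/48285609 ≈ 1.8325e+8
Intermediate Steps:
A = 21998
u = -16913 (u = 7163 - 24076 = -16913)
I = 21998
d = 2195/48285609 (d = 1/(21998 + 1/(-21266 + 19071)) = 1/(21998 + 1/(-2195)) = 1/(21998 - 1/2195) = 1/(48285609/2195) = 2195/48285609 ≈ 4.5459e-5)
(-37923 + 27088)*(d + u) = (-37923 + 27088)*(2195/48285609 - 16913) = -10835*(-816654502822/48285609) = 8848451538076370/48285609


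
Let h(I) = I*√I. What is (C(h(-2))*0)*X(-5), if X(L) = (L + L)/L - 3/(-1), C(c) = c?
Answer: 0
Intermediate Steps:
h(I) = I^(3/2)
X(L) = 5 (X(L) = (2*L)/L - 3*(-1) = 2 + 3 = 5)
(C(h(-2))*0)*X(-5) = ((-2)^(3/2)*0)*5 = (-2*I*√2*0)*5 = 0*5 = 0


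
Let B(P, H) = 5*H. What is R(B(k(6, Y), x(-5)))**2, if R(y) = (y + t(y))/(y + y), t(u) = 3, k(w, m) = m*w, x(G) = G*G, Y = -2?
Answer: 4096/15625 ≈ 0.26214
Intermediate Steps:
x(G) = G**2
R(y) = (3 + y)/(2*y) (R(y) = (y + 3)/(y + y) = (3 + y)/((2*y)) = (3 + y)*(1/(2*y)) = (3 + y)/(2*y))
R(B(k(6, Y), x(-5)))**2 = ((3 + 5*(-5)**2)/(2*((5*(-5)**2))))**2 = ((3 + 5*25)/(2*((5*25))))**2 = ((1/2)*(3 + 125)/125)**2 = ((1/2)*(1/125)*128)**2 = (64/125)**2 = 4096/15625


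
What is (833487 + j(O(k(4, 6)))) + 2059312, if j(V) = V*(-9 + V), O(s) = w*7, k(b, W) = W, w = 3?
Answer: 2893051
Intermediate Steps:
O(s) = 21 (O(s) = 3*7 = 21)
(833487 + j(O(k(4, 6)))) + 2059312 = (833487 + 21*(-9 + 21)) + 2059312 = (833487 + 21*12) + 2059312 = (833487 + 252) + 2059312 = 833739 + 2059312 = 2893051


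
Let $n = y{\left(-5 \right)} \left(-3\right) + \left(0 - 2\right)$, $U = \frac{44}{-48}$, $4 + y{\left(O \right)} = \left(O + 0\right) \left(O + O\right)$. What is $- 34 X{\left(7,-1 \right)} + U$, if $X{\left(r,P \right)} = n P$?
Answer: $- \frac{57131}{12} \approx -4760.9$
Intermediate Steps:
$y{\left(O \right)} = -4 + 2 O^{2}$ ($y{\left(O \right)} = -4 + \left(O + 0\right) \left(O + O\right) = -4 + O 2 O = -4 + 2 O^{2}$)
$U = - \frac{11}{12}$ ($U = 44 \left(- \frac{1}{48}\right) = - \frac{11}{12} \approx -0.91667$)
$n = -140$ ($n = \left(-4 + 2 \left(-5\right)^{2}\right) \left(-3\right) + \left(0 - 2\right) = \left(-4 + 2 \cdot 25\right) \left(-3\right) - 2 = \left(-4 + 50\right) \left(-3\right) - 2 = 46 \left(-3\right) - 2 = -138 - 2 = -140$)
$X{\left(r,P \right)} = - 140 P$
$- 34 X{\left(7,-1 \right)} + U = - 34 \left(\left(-140\right) \left(-1\right)\right) - \frac{11}{12} = \left(-34\right) 140 - \frac{11}{12} = -4760 - \frac{11}{12} = - \frac{57131}{12}$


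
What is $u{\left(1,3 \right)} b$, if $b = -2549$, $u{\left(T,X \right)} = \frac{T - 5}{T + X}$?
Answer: $2549$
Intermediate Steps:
$u{\left(T,X \right)} = \frac{-5 + T}{T + X}$
$u{\left(1,3 \right)} b = \frac{-5 + 1}{1 + 3} \left(-2549\right) = \frac{1}{4} \left(-4\right) \left(-2549\right) = \left(-1\right) \left(-2549\right) = 2549$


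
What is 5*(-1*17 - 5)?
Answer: -110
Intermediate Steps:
5*(-1*17 - 5) = 5*(-17 - 5) = 5*(-22) = -110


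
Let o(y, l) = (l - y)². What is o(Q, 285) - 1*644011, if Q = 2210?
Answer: 3061614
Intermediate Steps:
o(Q, 285) - 1*644011 = (285 - 1*2210)² - 1*644011 = (285 - 2210)² - 644011 = (-1925)² - 644011 = 3705625 - 644011 = 3061614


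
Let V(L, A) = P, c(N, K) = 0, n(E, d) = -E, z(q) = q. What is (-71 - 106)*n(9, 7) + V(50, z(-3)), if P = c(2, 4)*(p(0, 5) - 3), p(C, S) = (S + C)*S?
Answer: 1593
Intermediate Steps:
p(C, S) = S*(C + S) (p(C, S) = (C + S)*S = S*(C + S))
P = 0 (P = 0*(5*(0 + 5) - 3) = 0*(5*5 - 3) = 0*(25 - 3) = 0*22 = 0)
V(L, A) = 0
(-71 - 106)*n(9, 7) + V(50, z(-3)) = (-71 - 106)*(-1*9) + 0 = -177*(-9) + 0 = 1593 + 0 = 1593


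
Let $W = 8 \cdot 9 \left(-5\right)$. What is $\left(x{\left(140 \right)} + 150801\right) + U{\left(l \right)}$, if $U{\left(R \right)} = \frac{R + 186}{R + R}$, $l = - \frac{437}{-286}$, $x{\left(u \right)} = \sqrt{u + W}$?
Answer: $\frac{131853707}{874} + 2 i \sqrt{55} \approx 1.5086 \cdot 10^{5} + 14.832 i$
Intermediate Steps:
$W = -360$ ($W = 72 \left(-5\right) = -360$)
$x{\left(u \right)} = \sqrt{-360 + u}$ ($x{\left(u \right)} = \sqrt{u - 360} = \sqrt{-360 + u}$)
$l = \frac{437}{286}$ ($l = \left(-437\right) \left(- \frac{1}{286}\right) = \frac{437}{286} \approx 1.528$)
$U{\left(R \right)} = \frac{186 + R}{2 R}$
$\left(x{\left(140 \right)} + 150801\right) + U{\left(l \right)} = \left(\sqrt{-360 + 140} + 150801\right) + \frac{186 + \frac{437}{286}}{2 \cdot \frac{437}{286}} = \left(\sqrt{-220} + 150801\right) + \frac{1}{2} \cdot \frac{286}{437} \cdot \frac{53633}{286} = \left(2 i \sqrt{55} + 150801\right) + \frac{53633}{874} = \left(150801 + 2 i \sqrt{55}\right) + \frac{53633}{874} = \frac{131853707}{874} + 2 i \sqrt{55}$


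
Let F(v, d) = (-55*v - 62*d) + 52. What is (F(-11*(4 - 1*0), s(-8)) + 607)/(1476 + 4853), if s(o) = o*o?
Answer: -889/6329 ≈ -0.14046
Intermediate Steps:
s(o) = o**2
F(v, d) = 52 - 62*d - 55*v (F(v, d) = (-62*d - 55*v) + 52 = 52 - 62*d - 55*v)
(F(-11*(4 - 1*0), s(-8)) + 607)/(1476 + 4853) = ((52 - 62*(-8)**2 - (-605)*(4 - 1*0)) + 607)/(1476 + 4853) = ((52 - 62*64 - (-605)*(4 + 0)) + 607)/6329 = ((52 - 3968 - (-605)*4) + 607)*(1/6329) = ((52 - 3968 - 55*(-44)) + 607)*(1/6329) = ((52 - 3968 + 2420) + 607)*(1/6329) = (-1496 + 607)*(1/6329) = -889*1/6329 = -889/6329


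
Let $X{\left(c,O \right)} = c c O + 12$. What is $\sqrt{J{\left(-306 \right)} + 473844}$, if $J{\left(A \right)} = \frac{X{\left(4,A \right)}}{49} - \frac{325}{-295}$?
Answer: $\frac{\sqrt{80806283947}}{413} \approx 688.29$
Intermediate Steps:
$X{\left(c,O \right)} = 12 + O c^{2}$ ($X{\left(c,O \right)} = c^{2} O + 12 = O c^{2} + 12 = 12 + O c^{2}$)
$J{\left(A \right)} = \frac{3893}{2891} + \frac{16 A}{49}$ ($J{\left(A \right)} = \frac{12 + A 4^{2}}{49} - \frac{325}{-295} = \left(12 + A 16\right) \frac{1}{49} - - \frac{65}{59} = \left(12 + 16 A\right) \frac{1}{49} + \frac{65}{59} = \left(\frac{12}{49} + \frac{16 A}{49}\right) + \frac{65}{59} = \frac{3893}{2891} + \frac{16 A}{49}$)
$\sqrt{J{\left(-306 \right)} + 473844} = \sqrt{\left(\frac{3893}{2891} + \frac{16}{49} \left(-306\right)\right) + 473844} = \sqrt{\left(\frac{3893}{2891} - \frac{4896}{49}\right) + 473844} = \sqrt{- \frac{284971}{2891} + 473844} = \sqrt{\frac{1369598033}{2891}} = \frac{\sqrt{80806283947}}{413}$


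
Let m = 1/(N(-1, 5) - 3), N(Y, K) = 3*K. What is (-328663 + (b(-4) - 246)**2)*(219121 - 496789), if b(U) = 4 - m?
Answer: 299946591711/4 ≈ 7.4987e+10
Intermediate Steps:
m = 1/12 (m = 1/(3*5 - 3) = 1/(15 - 3) = 1/12 ≈ 0.083333)
b(U) = 47/12 (b(U) = 4 - 1*1/12 = 4 - 1/12 = 47/12)
(-328663 + (b(-4) - 246)**2)*(219121 - 496789) = (-328663 + (47/12 - 246)**2)*(219121 - 496789) = (-328663 + (-2905/12)**2)*(-277668) = (-328663 + 8439025/144)*(-277668) = -38888447/144*(-277668) = 299946591711/4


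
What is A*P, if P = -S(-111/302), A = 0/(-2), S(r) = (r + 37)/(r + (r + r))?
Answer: 0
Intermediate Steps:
S(r) = (37 + r)/(3*r) (S(r) = (37 + r)/(r + 2*r) = (37 + r)/((3*r)) = (37 + r)*(1/(3*r)) = (37 + r)/(3*r))
A = 0 (A = 0*(-½) = 0)
P = 299/9 (P = -(37 - 111/302)/(3*((-111/302))) = -(37 - 111*1/302)/(3*((-111*1/302))) = -(37 - 111/302)/(3*(-111/302)) = -(-302)*11063/(3*111*302) = -1*(-299/9) = 299/9 ≈ 33.222)
A*P = 0*(299/9) = 0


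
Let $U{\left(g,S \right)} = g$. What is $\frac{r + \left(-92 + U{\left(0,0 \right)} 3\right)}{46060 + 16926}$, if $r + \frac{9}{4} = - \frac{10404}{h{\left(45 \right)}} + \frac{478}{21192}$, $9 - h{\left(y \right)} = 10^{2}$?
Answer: $\frac{9691645}{30366684348} \approx 0.00031915$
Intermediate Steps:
$h{\left(y \right)} = -91$ ($h{\left(y \right)} = 9 - 10^{2} = 9 - 100 = -91$)
$r = \frac{54046501}{482118}$ ($r = - \frac{9}{4} + \left(- \frac{10404}{-91} + \frac{478}{21192}\right) = - \frac{9}{4} + \left(\left(-10404\right) \left(- \frac{1}{91}\right) + 478 \cdot \frac{1}{21192}\right) = - \frac{9}{4} + \left(\frac{10404}{91} + \frac{239}{10596}\right) = - \frac{9}{4} + \frac{110262533}{964236} = \frac{54046501}{482118} \approx 112.1$)
$\frac{r + \left(-92 + U{\left(0,0 \right)} 3\right)}{46060 + 16926} = \frac{\frac{54046501}{482118} + \left(-92 + 0 \cdot 3\right)}{46060 + 16926} = \frac{\frac{54046501}{482118} + \left(-92 + 0\right)}{62986} = \left(\frac{54046501}{482118} - 92\right) \frac{1}{62986} = \frac{9691645}{482118} \cdot \frac{1}{62986} = \frac{9691645}{30366684348}$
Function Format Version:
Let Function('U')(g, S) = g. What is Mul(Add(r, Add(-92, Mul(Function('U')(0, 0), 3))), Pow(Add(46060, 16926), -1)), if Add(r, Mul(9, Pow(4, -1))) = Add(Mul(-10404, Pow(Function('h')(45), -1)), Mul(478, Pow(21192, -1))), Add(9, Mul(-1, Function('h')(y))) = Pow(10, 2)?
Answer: Rational(9691645, 30366684348) ≈ 0.00031915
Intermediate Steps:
Function('h')(y) = -91 (Function('h')(y) = Add(9, Mul(-1, Pow(10, 2))) = Add(9, Mul(-1, 100)) = Add(9, -100) = -91)
r = Rational(54046501, 482118) (r = Add(Rational(-9, 4), Add(Mul(-10404, Pow(-91, -1)), Mul(478, Pow(21192, -1)))) = Add(Rational(-9, 4), Add(Mul(-10404, Rational(-1, 91)), Mul(478, Rational(1, 21192)))) = Add(Rational(-9, 4), Add(Rational(10404, 91), Rational(239, 10596))) = Add(Rational(-9, 4), Rational(110262533, 964236)) = Rational(54046501, 482118) ≈ 112.10)
Mul(Add(r, Add(-92, Mul(Function('U')(0, 0), 3))), Pow(Add(46060, 16926), -1)) = Mul(Add(Rational(54046501, 482118), Add(-92, Mul(0, 3))), Pow(Add(46060, 16926), -1)) = Mul(Add(Rational(54046501, 482118), Add(-92, 0)), Pow(62986, -1)) = Mul(Add(Rational(54046501, 482118), -92), Rational(1, 62986)) = Mul(Rational(9691645, 482118), Rational(1, 62986)) = Rational(9691645, 30366684348)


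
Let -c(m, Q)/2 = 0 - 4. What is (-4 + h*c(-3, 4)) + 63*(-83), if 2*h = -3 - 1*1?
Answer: -5249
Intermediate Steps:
c(m, Q) = 8 (c(m, Q) = -2*(0 - 4) = -2*(-4) = 8)
h = -2 (h = (-3 - 1*1)/2 = (-3 - 1)/2 = (½)*(-4) = -2)
(-4 + h*c(-3, 4)) + 63*(-83) = (-4 - 2*8) + 63*(-83) = (-4 - 16) - 5229 = -20 - 5229 = -5249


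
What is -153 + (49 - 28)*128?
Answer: 2535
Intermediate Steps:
-153 + (49 - 28)*128 = -153 + 21*128 = -153 + 2688 = 2535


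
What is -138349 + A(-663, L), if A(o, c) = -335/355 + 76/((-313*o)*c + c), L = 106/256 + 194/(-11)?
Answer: -1544689339598614/11165088315 ≈ -1.3835e+5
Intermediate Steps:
L = -24249/1408 (L = 106*(1/256) + 194*(-1/11) = 53/128 - 194/11 = -24249/1408 ≈ -17.222)
A(o, c) = -67/71 + 76/(c - 313*c*o) (A(o, c) = -335*1/355 + 76/(-313*c*o + c) = -67/71 + 76/(c - 313*c*o))
-138349 + A(-663, L) = -138349 + (-5396 + 67*(-24249/1408) - 20971*(-24249/1408)*(-663))/(71*(-24249/1408)*(-1 + 313*(-663))) = -138349 + (1/71)*(-1408/24249)*(-5396 - 1624683/1408 - 337152591477/1408)/(-1 - 207519) = -138349 + (1/71)*(-1408/24249)*(-10536306679/44)/(-207520) = -138349 + (1/71)*(-1408/24249)*(-1/207520)*(-10536306679/44) = -138349 - 10536306679/11165088315 = -1544689339598614/11165088315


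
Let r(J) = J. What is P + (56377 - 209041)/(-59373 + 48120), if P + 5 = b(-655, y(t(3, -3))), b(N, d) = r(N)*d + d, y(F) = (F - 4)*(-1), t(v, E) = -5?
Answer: -22046253/3751 ≈ -5877.4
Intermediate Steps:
y(F) = 4 - F (y(F) = (-4 + F)*(-1) = 4 - F)
b(N, d) = d + N*d (b(N, d) = N*d + d = d + N*d)
P = -5891 (P = -5 + (4 - 1*(-5))*(1 - 655) = -5 + (4 + 5)*(-654) = -5 + 9*(-654) = -5 - 5886 = -5891)
P + (56377 - 209041)/(-59373 + 48120) = -5891 + (56377 - 209041)/(-59373 + 48120) = -5891 - 152664/(-11253) = -5891 - 152664*(-1/11253) = -5891 + 50888/3751 = -22046253/3751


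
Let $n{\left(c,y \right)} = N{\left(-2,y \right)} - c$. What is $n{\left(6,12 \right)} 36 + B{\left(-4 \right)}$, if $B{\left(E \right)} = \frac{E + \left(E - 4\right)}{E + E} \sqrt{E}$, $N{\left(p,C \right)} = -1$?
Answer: $-252 + 3 i \approx -252.0 + 3.0 i$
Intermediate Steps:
$n{\left(c,y \right)} = -1 - c$
$B{\left(E \right)} = \frac{-4 + 2 E}{2 \sqrt{E}}$ ($B{\left(E \right)} = \frac{E + \left(E - 4\right)}{2 E} \sqrt{E} = \left(E + \left(-4 + E\right)\right) \frac{1}{2 E} \sqrt{E} = \left(-4 + 2 E\right) \frac{1}{2 E} \sqrt{E} = \frac{-4 + 2 E}{2 E} \sqrt{E} = \frac{-4 + 2 E}{2 \sqrt{E}}$)
$n{\left(6,12 \right)} 36 + B{\left(-4 \right)} = \left(-1 - 6\right) 36 + \frac{-2 - 4}{2 i} = \left(-1 - 6\right) 36 + - \frac{i}{2} \left(-6\right) = \left(-7\right) 36 + 3 i = -252 + 3 i$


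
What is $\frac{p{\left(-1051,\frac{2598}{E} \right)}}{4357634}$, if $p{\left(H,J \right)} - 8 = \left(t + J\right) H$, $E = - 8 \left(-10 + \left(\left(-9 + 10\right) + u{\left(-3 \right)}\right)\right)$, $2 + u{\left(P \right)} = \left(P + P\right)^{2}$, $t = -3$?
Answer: $\frac{1681349}{435763400} \approx 0.0038584$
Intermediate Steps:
$u{\left(P \right)} = -2 + 4 P^{2}$ ($u{\left(P \right)} = -2 + \left(P + P\right)^{2} = -2 + \left(2 P\right)^{2} = -2 + 4 P^{2}$)
$E = -200$ ($E = - 8 \left(-10 + \left(\left(-9 + 10\right) - \left(2 - 4 \left(-3\right)^{2}\right)\right)\right) = - 8 \left(-10 + \left(1 + \left(-2 + 4 \cdot 9\right)\right)\right) = - 8 \left(-10 + \left(1 + \left(-2 + 36\right)\right)\right) = - 8 \left(-10 + \left(1 + 34\right)\right) = - 8 \left(-10 + 35\right) = \left(-8\right) 25 = -200$)
$p{\left(H,J \right)} = 8 + H \left(-3 + J\right)$ ($p{\left(H,J \right)} = 8 + \left(-3 + J\right) H = 8 + H \left(-3 + J\right)$)
$\frac{p{\left(-1051,\frac{2598}{E} \right)}}{4357634} = \frac{8 - -3153 - 1051 \frac{2598}{-200}}{4357634} = \left(8 + 3153 - 1051 \cdot 2598 \left(- \frac{1}{200}\right)\right) \frac{1}{4357634} = \left(8 + 3153 - - \frac{1365249}{100}\right) \frac{1}{4357634} = \left(8 + 3153 + \frac{1365249}{100}\right) \frac{1}{4357634} = \frac{1681349}{100} \cdot \frac{1}{4357634} = \frac{1681349}{435763400}$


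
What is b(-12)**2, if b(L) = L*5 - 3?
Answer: 3969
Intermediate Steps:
b(L) = -3 + 5*L (b(L) = 5*L - 3 = -3 + 5*L)
b(-12)**2 = (-3 + 5*(-12))**2 = (-3 - 60)**2 = (-63)**2 = 3969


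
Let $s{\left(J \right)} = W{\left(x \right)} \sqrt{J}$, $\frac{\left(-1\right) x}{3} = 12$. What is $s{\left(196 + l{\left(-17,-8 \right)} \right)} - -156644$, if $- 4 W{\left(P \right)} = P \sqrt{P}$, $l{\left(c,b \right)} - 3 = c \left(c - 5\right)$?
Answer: $156644 + 54 i \sqrt{573} \approx 1.5664 \cdot 10^{5} + 1292.6 i$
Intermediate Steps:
$x = -36$ ($x = \left(-3\right) 12 = -36$)
$l{\left(c,b \right)} = 3 + c \left(-5 + c\right)$ ($l{\left(c,b \right)} = 3 + c \left(c - 5\right) = 3 + c \left(-5 + c\right)$)
$W{\left(P \right)} = - \frac{P^{\frac{3}{2}}}{4}$ ($W{\left(P \right)} = - \frac{P \sqrt{P}}{4} = - \frac{P^{\frac{3}{2}}}{4}$)
$s{\left(J \right)} = 54 i \sqrt{J}$ ($s{\left(J \right)} = - \frac{\left(-36\right)^{\frac{3}{2}}}{4} \sqrt{J} = - \frac{\left(-216\right) i}{4} \sqrt{J} = 54 i \sqrt{J}$)
$s{\left(196 + l{\left(-17,-8 \right)} \right)} - -156644 = 54 i \sqrt{196 + \left(3 + \left(-17\right)^{2} - -85\right)} - -156644 = 54 i \sqrt{196 + \left(3 + 289 + 85\right)} + 156644 = 54 i \sqrt{196 + 377} + 156644 = 54 i \sqrt{573} + 156644 = 156644 + 54 i \sqrt{573}$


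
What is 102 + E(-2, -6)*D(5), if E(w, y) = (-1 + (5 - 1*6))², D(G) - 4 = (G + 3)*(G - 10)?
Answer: -42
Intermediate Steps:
D(G) = 4 + (-10 + G)*(3 + G) (D(G) = 4 + (G + 3)*(G - 10) = 4 + (3 + G)*(-10 + G) = 4 + (-10 + G)*(3 + G))
E(w, y) = 4 (E(w, y) = (-1 + (5 - 6))² = (-1 - 1)² = (-2)² = 4)
102 + E(-2, -6)*D(5) = 102 + 4*(-26 + 5² - 7*5) = 102 + 4*(-26 + 25 - 35) = 102 + 4*(-36) = 102 - 144 = -42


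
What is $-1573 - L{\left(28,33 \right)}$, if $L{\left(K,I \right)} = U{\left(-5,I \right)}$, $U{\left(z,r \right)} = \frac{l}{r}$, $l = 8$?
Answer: $- \frac{51917}{33} \approx -1573.2$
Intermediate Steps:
$U{\left(z,r \right)} = \frac{8}{r}$
$L{\left(K,I \right)} = \frac{8}{I}$
$-1573 - L{\left(28,33 \right)} = -1573 - \frac{8}{33} = - \frac{51917}{33}$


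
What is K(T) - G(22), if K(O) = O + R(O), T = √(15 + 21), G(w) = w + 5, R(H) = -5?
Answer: -26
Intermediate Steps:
G(w) = 5 + w
T = 6 (T = √36 = 6)
K(O) = -5 + O (K(O) = O - 5 = -5 + O)
K(T) - G(22) = (-5 + 6) - (5 + 22) = 1 - 1*27 = 1 - 27 = -26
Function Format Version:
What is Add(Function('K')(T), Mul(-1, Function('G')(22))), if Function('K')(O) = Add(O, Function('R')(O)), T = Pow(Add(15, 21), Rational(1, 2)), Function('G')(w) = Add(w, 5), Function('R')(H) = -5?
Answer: -26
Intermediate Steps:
Function('G')(w) = Add(5, w)
T = 6 (T = Pow(36, Rational(1, 2)) = 6)
Function('K')(O) = Add(-5, O) (Function('K')(O) = Add(O, -5) = Add(-5, O))
Add(Function('K')(T), Mul(-1, Function('G')(22))) = Add(Add(-5, 6), Mul(-1, Add(5, 22))) = Add(1, Mul(-1, 27)) = Add(1, -27) = -26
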